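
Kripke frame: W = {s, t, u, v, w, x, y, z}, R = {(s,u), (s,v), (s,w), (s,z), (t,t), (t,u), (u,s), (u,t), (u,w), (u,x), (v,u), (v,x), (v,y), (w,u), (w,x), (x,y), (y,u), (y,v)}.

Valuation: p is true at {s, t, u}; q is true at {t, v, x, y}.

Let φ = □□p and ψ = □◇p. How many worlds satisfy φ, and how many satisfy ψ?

1 and 4

For □□p:
s: successors {u, v, w, z}; □p there: u:F, v:F, w:F, z:T. ✗
t: successors {t, u}; □p there: t:T, u:F. ✗
u: successors {s, t, w, x}; □p there: s:F, t:T, w:F, x:F. ✗
v: successors {u, x, y}; □p there: u:F, x:F, y:F. ✗
w: successors {u, x}; □p there: u:F, x:F. ✗
x: successors {y}; □p there: y:F. ✗
y: successors {u, v}; □p there: u:F, v:F. ✗
z: no successors, so □□p holds vacuously. ✓
— 1 world.
For □◇p:
s: successors {u, v, w, z}; ◇p there: u:T, v:T, w:T, z:F. ✗
t: successors {t, u}; ◇p there: t:T, u:T. ✓
u: successors {s, t, w, x}; ◇p there: s:T, t:T, w:T, x:F. ✗
v: successors {u, x, y}; ◇p there: u:T, x:F, y:T. ✗
w: successors {u, x}; ◇p there: u:T, x:F. ✗
x: successors {y}; ◇p there: y:T. ✓
y: successors {u, v}; ◇p there: u:T, v:T. ✓
z: no successors, so □◇p holds vacuously. ✓
— 4 worlds.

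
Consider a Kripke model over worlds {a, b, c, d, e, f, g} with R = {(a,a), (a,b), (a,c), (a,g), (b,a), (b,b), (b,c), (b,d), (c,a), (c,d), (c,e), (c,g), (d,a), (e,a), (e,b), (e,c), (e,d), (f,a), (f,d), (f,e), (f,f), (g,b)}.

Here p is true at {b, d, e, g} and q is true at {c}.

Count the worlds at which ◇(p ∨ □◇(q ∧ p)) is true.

6

a: successors {a, b, c, g}; p ∨ □◇(q ∧ p) there: a:F, b:T, c:F, g:T. ✓
b: successors {a, b, c, d}; p ∨ □◇(q ∧ p) there: a:F, b:T, c:F, d:T. ✓
c: successors {a, d, e, g}; p ∨ □◇(q ∧ p) there: a:F, d:T, e:T, g:T. ✓
d: successors {a}; p ∨ □◇(q ∧ p) there: a:F. ✗
e: successors {a, b, c, d}; p ∨ □◇(q ∧ p) there: a:F, b:T, c:F, d:T. ✓
f: successors {a, d, e, f}; p ∨ □◇(q ∧ p) there: a:F, d:T, e:T, f:F. ✓
g: successors {b}; p ∨ □◇(q ∧ p) there: b:T. ✓
Satisfying worlds: {a, b, c, e, f, g}.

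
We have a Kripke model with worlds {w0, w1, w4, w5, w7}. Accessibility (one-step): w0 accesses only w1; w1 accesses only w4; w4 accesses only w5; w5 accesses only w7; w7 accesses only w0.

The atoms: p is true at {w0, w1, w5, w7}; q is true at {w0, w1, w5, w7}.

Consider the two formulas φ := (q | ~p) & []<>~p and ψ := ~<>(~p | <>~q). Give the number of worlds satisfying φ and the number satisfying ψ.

For (q | ~p) & []<>~p:
w0: q | ~p is T, []<>~p is T. ✓
w1: q | ~p is T, []<>~p is F. ✗
w4: q | ~p is T, []<>~p is F. ✗
w5: q | ~p is T, []<>~p is F. ✗
w7: q | ~p is T, []<>~p is F. ✗
— 1 world.
For ~<>(~p | <>~q):
w0: <>(~p | <>~q) is T. ✗
w1: <>(~p | <>~q) is T. ✗
w4: <>(~p | <>~q) is F. ✓
w5: <>(~p | <>~q) is F. ✓
w7: <>(~p | <>~q) is F. ✓
— 3 worlds.

1 and 3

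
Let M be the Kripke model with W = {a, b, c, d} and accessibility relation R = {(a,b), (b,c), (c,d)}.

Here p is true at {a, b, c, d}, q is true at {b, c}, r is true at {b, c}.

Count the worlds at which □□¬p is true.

a: successors {b}; □¬p there: b:F. ✗
b: successors {c}; □¬p there: c:F. ✗
c: successors {d}; □¬p there: d:T. ✓
d: no successors, so □□¬p holds vacuously. ✓
Satisfying worlds: {c, d}.

2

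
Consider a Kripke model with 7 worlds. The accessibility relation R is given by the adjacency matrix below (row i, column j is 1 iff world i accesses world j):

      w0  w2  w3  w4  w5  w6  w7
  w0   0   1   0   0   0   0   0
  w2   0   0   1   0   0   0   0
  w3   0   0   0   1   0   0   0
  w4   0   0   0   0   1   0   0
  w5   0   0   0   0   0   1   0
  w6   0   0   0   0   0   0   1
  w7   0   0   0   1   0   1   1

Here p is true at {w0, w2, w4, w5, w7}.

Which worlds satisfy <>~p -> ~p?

{w0, w3, w4, w6}

w0: <>~p is F, ~p is F. ✓
w2: <>~p is T, ~p is F. ✗
w3: <>~p is F, ~p is T. ✓
w4: <>~p is F, ~p is F. ✓
w5: <>~p is T, ~p is F. ✗
w6: <>~p is F, ~p is T. ✓
w7: <>~p is T, ~p is F. ✗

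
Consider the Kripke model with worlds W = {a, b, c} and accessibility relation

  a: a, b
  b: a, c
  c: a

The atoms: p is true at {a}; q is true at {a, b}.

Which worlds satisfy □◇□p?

∅

a: successors {a, b}; ◇□p there: a:F, b:T. ✗
b: successors {a, c}; ◇□p there: a:F, c:F. ✗
c: successors {a}; ◇□p there: a:F. ✗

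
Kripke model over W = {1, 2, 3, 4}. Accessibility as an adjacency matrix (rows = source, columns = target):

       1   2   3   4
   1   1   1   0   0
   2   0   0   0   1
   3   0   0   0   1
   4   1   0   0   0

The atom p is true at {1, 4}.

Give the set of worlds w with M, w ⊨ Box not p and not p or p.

{1, 4}

1: Box not p and not p is F, p is T. ✓
2: Box not p and not p is F, p is F. ✗
3: Box not p and not p is F, p is F. ✗
4: Box not p and not p is F, p is T. ✓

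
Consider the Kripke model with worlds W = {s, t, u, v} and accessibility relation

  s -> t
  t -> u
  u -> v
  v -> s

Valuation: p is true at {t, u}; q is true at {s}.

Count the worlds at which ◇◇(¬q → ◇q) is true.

s: successors {t}; ◇(¬q → ◇q) there: t:F. ✗
t: successors {u}; ◇(¬q → ◇q) there: u:T. ✓
u: successors {v}; ◇(¬q → ◇q) there: v:T. ✓
v: successors {s}; ◇(¬q → ◇q) there: s:F. ✗
Satisfying worlds: {t, u}.

2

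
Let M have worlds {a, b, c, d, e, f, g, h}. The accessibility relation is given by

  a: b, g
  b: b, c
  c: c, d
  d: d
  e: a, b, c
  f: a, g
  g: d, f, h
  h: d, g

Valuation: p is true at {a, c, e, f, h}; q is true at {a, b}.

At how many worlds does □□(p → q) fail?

6

a: successors {b, g}; □(p → q) there: b:F, g:F. ✗
b: successors {b, c}; □(p → q) there: b:F, c:F. ✗
c: successors {c, d}; □(p → q) there: c:F, d:T. ✗
d: successors {d}; □(p → q) there: d:T. ✓
e: successors {a, b, c}; □(p → q) there: a:T, b:F, c:F. ✗
f: successors {a, g}; □(p → q) there: a:T, g:F. ✗
g: successors {d, f, h}; □(p → q) there: d:T, f:T, h:T. ✓
h: successors {d, g}; □(p → q) there: d:T, g:F. ✗
Satisfying worlds: {d, g}.
So □□(p → q) fails at the other 6 worlds.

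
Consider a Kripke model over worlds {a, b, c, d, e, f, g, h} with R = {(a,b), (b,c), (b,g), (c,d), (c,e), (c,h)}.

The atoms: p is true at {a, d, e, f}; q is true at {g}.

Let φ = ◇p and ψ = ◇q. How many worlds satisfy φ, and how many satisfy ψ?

For ◇p:
a: successors {b}; p there: b:F. ✗
b: successors {c, g}; p there: c:F, g:F. ✗
c: successors {d, e, h}; p there: d:T, e:T, h:F. ✓
d: no successors, so ◇p fails. ✗
e: no successors, so ◇p fails. ✗
f: no successors, so ◇p fails. ✗
g: no successors, so ◇p fails. ✗
h: no successors, so ◇p fails. ✗
— 1 world.
For ◇q:
a: successors {b}; q there: b:F. ✗
b: successors {c, g}; q there: c:F, g:T. ✓
c: successors {d, e, h}; q there: d:F, e:F, h:F. ✗
d: no successors, so ◇q fails. ✗
e: no successors, so ◇q fails. ✗
f: no successors, so ◇q fails. ✗
g: no successors, so ◇q fails. ✗
h: no successors, so ◇q fails. ✗
— 1 world.

1 and 1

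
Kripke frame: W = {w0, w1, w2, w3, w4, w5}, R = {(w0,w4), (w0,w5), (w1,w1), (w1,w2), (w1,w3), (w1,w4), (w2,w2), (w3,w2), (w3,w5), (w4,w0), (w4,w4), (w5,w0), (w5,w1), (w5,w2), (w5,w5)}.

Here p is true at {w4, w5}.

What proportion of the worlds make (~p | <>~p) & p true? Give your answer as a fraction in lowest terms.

w0: ~p | <>~p is T, p is F. ✗
w1: ~p | <>~p is T, p is F. ✗
w2: ~p | <>~p is T, p is F. ✗
w3: ~p | <>~p is T, p is F. ✗
w4: ~p | <>~p is T, p is T. ✓
w5: ~p | <>~p is T, p is T. ✓
That's 2 of 6 worlds, so 2/6 = 1/3.

1/3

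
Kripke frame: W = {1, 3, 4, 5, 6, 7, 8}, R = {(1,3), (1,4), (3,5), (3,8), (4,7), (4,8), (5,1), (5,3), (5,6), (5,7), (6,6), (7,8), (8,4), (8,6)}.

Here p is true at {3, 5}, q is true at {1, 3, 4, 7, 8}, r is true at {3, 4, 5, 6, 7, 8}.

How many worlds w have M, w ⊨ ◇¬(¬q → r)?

0

1: successors {3, 4}; ¬(¬q → r) there: 3:F, 4:F. ✗
3: successors {5, 8}; ¬(¬q → r) there: 5:F, 8:F. ✗
4: successors {7, 8}; ¬(¬q → r) there: 7:F, 8:F. ✗
5: successors {1, 3, 6, 7}; ¬(¬q → r) there: 1:F, 3:F, 6:F, 7:F. ✗
6: successors {6}; ¬(¬q → r) there: 6:F. ✗
7: successors {8}; ¬(¬q → r) there: 8:F. ✗
8: successors {4, 6}; ¬(¬q → r) there: 4:F, 6:F. ✗
Satisfying worlds: ∅.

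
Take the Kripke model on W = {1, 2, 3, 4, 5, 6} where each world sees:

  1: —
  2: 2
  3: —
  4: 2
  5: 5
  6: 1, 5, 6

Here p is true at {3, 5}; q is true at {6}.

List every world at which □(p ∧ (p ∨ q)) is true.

{1, 3, 5}

1: no successors, so □(p ∧ (p ∨ q)) holds vacuously. ✓
2: successors {2}; p ∧ (p ∨ q) there: 2:F. ✗
3: no successors, so □(p ∧ (p ∨ q)) holds vacuously. ✓
4: successors {2}; p ∧ (p ∨ q) there: 2:F. ✗
5: successors {5}; p ∧ (p ∨ q) there: 5:T. ✓
6: successors {1, 5, 6}; p ∧ (p ∨ q) there: 1:F, 5:T, 6:F. ✗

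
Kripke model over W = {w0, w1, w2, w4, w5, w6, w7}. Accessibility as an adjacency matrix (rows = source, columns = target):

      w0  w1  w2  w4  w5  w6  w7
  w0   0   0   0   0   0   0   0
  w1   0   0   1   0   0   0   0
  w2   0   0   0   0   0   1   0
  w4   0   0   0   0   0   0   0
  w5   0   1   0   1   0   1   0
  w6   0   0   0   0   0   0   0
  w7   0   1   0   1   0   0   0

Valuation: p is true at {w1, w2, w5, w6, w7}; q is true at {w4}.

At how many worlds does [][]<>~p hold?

w0: no successors, so [][]<>~p holds vacuously. ✓
w1: successors {w2}; []<>~p there: w2:F. ✗
w2: successors {w6}; []<>~p there: w6:T. ✓
w4: no successors, so [][]<>~p holds vacuously. ✓
w5: successors {w1, w4, w6}; []<>~p there: w1:F, w4:T, w6:T. ✗
w6: no successors, so [][]<>~p holds vacuously. ✓
w7: successors {w1, w4}; []<>~p there: w1:F, w4:T. ✗
Satisfying worlds: {w0, w2, w4, w6}.

4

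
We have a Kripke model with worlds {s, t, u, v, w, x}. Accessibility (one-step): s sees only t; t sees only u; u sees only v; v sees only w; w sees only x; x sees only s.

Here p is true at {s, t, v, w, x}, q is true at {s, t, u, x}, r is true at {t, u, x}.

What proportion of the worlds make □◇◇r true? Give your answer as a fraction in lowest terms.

1/2

s: successors {t}; ◇◇r there: t:F. ✗
t: successors {u}; ◇◇r there: u:F. ✗
u: successors {v}; ◇◇r there: v:T. ✓
v: successors {w}; ◇◇r there: w:F. ✗
w: successors {x}; ◇◇r there: x:T. ✓
x: successors {s}; ◇◇r there: s:T. ✓
That's 3 of 6 worlds, so 3/6 = 1/2.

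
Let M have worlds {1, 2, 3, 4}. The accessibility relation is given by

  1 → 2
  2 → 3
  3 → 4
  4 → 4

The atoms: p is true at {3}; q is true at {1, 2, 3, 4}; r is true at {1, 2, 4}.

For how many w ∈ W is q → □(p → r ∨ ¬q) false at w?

1: q is T, □(p → r ∨ ¬q) is T. ✓
2: q is T, □(p → r ∨ ¬q) is F. ✗
3: q is T, □(p → r ∨ ¬q) is T. ✓
4: q is T, □(p → r ∨ ¬q) is T. ✓
Satisfying worlds: {1, 3, 4}.
So q → □(p → r ∨ ¬q) fails at the other 1 world.

1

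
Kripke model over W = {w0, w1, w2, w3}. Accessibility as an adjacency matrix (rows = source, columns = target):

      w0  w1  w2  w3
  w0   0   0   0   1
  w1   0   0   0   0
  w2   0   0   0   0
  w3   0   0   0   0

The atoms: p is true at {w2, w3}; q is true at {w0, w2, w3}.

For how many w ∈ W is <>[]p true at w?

w0: successors {w3}; []p there: w3:T. ✓
w1: no successors, so <>[]p fails. ✗
w2: no successors, so <>[]p fails. ✗
w3: no successors, so <>[]p fails. ✗
Satisfying worlds: {w0}.

1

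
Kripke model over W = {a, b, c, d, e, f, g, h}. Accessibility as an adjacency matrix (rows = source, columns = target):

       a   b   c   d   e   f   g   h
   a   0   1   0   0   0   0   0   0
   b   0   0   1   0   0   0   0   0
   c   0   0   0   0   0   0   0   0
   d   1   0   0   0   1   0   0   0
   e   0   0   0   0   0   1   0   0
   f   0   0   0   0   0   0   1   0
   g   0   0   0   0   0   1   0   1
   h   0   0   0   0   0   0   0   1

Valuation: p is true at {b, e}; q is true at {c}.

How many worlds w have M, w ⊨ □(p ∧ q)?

a: successors {b}; p ∧ q there: b:F. ✗
b: successors {c}; p ∧ q there: c:F. ✗
c: no successors, so □(p ∧ q) holds vacuously. ✓
d: successors {a, e}; p ∧ q there: a:F, e:F. ✗
e: successors {f}; p ∧ q there: f:F. ✗
f: successors {g}; p ∧ q there: g:F. ✗
g: successors {f, h}; p ∧ q there: f:F, h:F. ✗
h: successors {h}; p ∧ q there: h:F. ✗
Satisfying worlds: {c}.

1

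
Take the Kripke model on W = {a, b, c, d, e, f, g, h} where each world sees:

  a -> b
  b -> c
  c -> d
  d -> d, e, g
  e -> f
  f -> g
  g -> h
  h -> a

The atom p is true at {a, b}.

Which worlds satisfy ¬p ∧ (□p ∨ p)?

a: ¬p is F, □p ∨ p is T. ✗
b: ¬p is F, □p ∨ p is T. ✗
c: ¬p is T, □p ∨ p is F. ✗
d: ¬p is T, □p ∨ p is F. ✗
e: ¬p is T, □p ∨ p is F. ✗
f: ¬p is T, □p ∨ p is F. ✗
g: ¬p is T, □p ∨ p is F. ✗
h: ¬p is T, □p ∨ p is T. ✓

{h}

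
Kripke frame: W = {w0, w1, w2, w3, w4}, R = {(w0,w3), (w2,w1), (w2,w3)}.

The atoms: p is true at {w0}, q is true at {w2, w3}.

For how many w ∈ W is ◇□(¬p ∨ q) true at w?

2

w0: successors {w3}; □(¬p ∨ q) there: w3:T. ✓
w1: no successors, so ◇□(¬p ∨ q) fails. ✗
w2: successors {w1, w3}; □(¬p ∨ q) there: w1:T, w3:T. ✓
w3: no successors, so ◇□(¬p ∨ q) fails. ✗
w4: no successors, so ◇□(¬p ∨ q) fails. ✗
Satisfying worlds: {w0, w2}.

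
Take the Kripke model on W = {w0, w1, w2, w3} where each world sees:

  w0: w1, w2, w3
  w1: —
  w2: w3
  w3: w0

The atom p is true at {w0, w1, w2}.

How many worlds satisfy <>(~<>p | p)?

2

w0: successors {w1, w2, w3}; ~<>p | p there: w1:T, w2:T, w3:F. ✓
w1: no successors, so <>(~<>p | p) fails. ✗
w2: successors {w3}; ~<>p | p there: w3:F. ✗
w3: successors {w0}; ~<>p | p there: w0:T. ✓
Satisfying worlds: {w0, w3}.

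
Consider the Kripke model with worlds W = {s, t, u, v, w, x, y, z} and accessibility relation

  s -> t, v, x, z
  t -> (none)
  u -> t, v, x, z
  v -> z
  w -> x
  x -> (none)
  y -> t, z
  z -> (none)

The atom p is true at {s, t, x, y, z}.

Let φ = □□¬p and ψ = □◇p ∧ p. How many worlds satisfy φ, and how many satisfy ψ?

6 and 3

For □□¬p:
s: successors {t, v, x, z}; □¬p there: t:T, v:F, x:T, z:T. ✗
t: no successors, so □□¬p holds vacuously. ✓
u: successors {t, v, x, z}; □¬p there: t:T, v:F, x:T, z:T. ✗
v: successors {z}; □¬p there: z:T. ✓
w: successors {x}; □¬p there: x:T. ✓
x: no successors, so □□¬p holds vacuously. ✓
y: successors {t, z}; □¬p there: t:T, z:T. ✓
z: no successors, so □□¬p holds vacuously. ✓
— 6 worlds.
For □◇p ∧ p:
s: □◇p is F, p is T. ✗
t: □◇p is T, p is T. ✓
u: □◇p is F, p is F. ✗
v: □◇p is F, p is F. ✗
w: □◇p is F, p is F. ✗
x: □◇p is T, p is T. ✓
y: □◇p is F, p is T. ✗
z: □◇p is T, p is T. ✓
— 3 worlds.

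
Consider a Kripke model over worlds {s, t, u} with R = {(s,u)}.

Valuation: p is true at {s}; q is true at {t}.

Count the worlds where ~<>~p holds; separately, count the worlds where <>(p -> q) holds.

For ~<>~p:
s: <>~p is T. ✗
t: <>~p is F. ✓
u: <>~p is F. ✓
— 2 worlds.
For <>(p -> q):
s: successors {u}; p -> q there: u:T. ✓
t: no successors, so <>(p -> q) fails. ✗
u: no successors, so <>(p -> q) fails. ✗
— 1 world.

2 and 1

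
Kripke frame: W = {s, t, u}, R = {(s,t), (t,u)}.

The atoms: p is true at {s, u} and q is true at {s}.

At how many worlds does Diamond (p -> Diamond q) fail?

s: successors {t}; p -> Diamond q there: t:T. ✓
t: successors {u}; p -> Diamond q there: u:F. ✗
u: no successors, so Diamond (p -> Diamond q) fails. ✗
Satisfying worlds: {s}.
So Diamond (p -> Diamond q) fails at the other 2 worlds.

2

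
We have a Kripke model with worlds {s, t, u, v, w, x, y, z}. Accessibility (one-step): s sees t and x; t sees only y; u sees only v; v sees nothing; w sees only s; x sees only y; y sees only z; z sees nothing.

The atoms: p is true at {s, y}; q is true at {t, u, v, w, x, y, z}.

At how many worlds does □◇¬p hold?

s: successors {t, x}; ◇¬p there: t:F, x:F. ✗
t: successors {y}; ◇¬p there: y:T. ✓
u: successors {v}; ◇¬p there: v:F. ✗
v: no successors, so □◇¬p holds vacuously. ✓
w: successors {s}; ◇¬p there: s:T. ✓
x: successors {y}; ◇¬p there: y:T. ✓
y: successors {z}; ◇¬p there: z:F. ✗
z: no successors, so □◇¬p holds vacuously. ✓
Satisfying worlds: {t, v, w, x, z}.

5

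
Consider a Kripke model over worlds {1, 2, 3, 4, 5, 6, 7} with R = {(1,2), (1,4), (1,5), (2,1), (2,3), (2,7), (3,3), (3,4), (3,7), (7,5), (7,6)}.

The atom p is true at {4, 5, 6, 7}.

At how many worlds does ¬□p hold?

3

1: □p is F. ✓
2: □p is F. ✓
3: □p is F. ✓
4: □p is T. ✗
5: □p is T. ✗
6: □p is T. ✗
7: □p is T. ✗
Satisfying worlds: {1, 2, 3}.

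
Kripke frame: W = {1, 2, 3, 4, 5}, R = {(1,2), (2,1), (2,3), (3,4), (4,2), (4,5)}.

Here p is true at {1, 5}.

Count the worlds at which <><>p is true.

1: successors {2}; <>p there: 2:T. ✓
2: successors {1, 3}; <>p there: 1:F, 3:F. ✗
3: successors {4}; <>p there: 4:T. ✓
4: successors {2, 5}; <>p there: 2:T, 5:F. ✓
5: no successors, so <><>p fails. ✗
Satisfying worlds: {1, 3, 4}.

3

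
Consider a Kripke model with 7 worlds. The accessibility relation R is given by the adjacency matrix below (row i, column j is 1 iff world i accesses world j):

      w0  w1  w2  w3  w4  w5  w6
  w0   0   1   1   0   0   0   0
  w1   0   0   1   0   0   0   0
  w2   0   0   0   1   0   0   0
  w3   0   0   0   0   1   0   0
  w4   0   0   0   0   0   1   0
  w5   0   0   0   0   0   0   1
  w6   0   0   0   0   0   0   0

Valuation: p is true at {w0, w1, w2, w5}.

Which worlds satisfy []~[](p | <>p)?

{w1, w4, w6}

w0: successors {w1, w2}; ~[](p | <>p) there: w1:F, w2:T. ✗
w1: successors {w2}; ~[](p | <>p) there: w2:T. ✓
w2: successors {w3}; ~[](p | <>p) there: w3:F. ✗
w3: successors {w4}; ~[](p | <>p) there: w4:F. ✗
w4: successors {w5}; ~[](p | <>p) there: w5:T. ✓
w5: successors {w6}; ~[](p | <>p) there: w6:F. ✗
w6: no successors, so []~[](p | <>p) holds vacuously. ✓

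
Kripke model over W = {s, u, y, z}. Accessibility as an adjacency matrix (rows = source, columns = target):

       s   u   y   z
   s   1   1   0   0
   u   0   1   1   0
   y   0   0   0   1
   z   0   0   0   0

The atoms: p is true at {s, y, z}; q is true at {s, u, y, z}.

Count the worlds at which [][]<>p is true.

s: successors {s, u}; []<>p there: s:T, u:T. ✓
u: successors {u, y}; []<>p there: u:T, y:F. ✗
y: successors {z}; []<>p there: z:T. ✓
z: no successors, so [][]<>p holds vacuously. ✓
Satisfying worlds: {s, y, z}.

3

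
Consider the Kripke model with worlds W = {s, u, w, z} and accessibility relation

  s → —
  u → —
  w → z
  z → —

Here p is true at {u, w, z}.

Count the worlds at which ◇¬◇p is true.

1

s: no successors, so ◇¬◇p fails. ✗
u: no successors, so ◇¬◇p fails. ✗
w: successors {z}; ¬◇p there: z:T. ✓
z: no successors, so ◇¬◇p fails. ✗
Satisfying worlds: {w}.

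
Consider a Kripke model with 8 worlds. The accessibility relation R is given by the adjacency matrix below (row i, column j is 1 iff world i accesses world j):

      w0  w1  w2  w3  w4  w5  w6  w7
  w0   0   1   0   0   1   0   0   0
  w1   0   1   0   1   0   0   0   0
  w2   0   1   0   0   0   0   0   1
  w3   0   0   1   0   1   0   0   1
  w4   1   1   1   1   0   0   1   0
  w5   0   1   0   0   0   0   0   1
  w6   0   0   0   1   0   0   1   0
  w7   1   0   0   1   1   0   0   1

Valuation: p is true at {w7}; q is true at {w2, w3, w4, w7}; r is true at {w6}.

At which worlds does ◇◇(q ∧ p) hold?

w0: successors {w1, w4}; ◇(q ∧ p) there: w1:F, w4:F. ✗
w1: successors {w1, w3}; ◇(q ∧ p) there: w1:F, w3:T. ✓
w2: successors {w1, w7}; ◇(q ∧ p) there: w1:F, w7:T. ✓
w3: successors {w2, w4, w7}; ◇(q ∧ p) there: w2:T, w4:F, w7:T. ✓
w4: successors {w0, w1, w2, w3, w6}; ◇(q ∧ p) there: w0:F, w1:F, w2:T, w3:T, w6:F. ✓
w5: successors {w1, w7}; ◇(q ∧ p) there: w1:F, w7:T. ✓
w6: successors {w3, w6}; ◇(q ∧ p) there: w3:T, w6:F. ✓
w7: successors {w0, w3, w4, w7}; ◇(q ∧ p) there: w0:F, w3:T, w4:F, w7:T. ✓

{w1, w2, w3, w4, w5, w6, w7}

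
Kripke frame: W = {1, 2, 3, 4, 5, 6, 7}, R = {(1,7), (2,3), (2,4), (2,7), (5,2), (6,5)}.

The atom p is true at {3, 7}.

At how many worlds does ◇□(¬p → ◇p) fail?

4

1: successors {7}; □(¬p → ◇p) there: 7:T. ✓
2: successors {3, 4, 7}; □(¬p → ◇p) there: 3:T, 4:T, 7:T. ✓
3: no successors, so ◇□(¬p → ◇p) fails. ✗
4: no successors, so ◇□(¬p → ◇p) fails. ✗
5: successors {2}; □(¬p → ◇p) there: 2:F. ✗
6: successors {5}; □(¬p → ◇p) there: 5:T. ✓
7: no successors, so ◇□(¬p → ◇p) fails. ✗
Satisfying worlds: {1, 2, 6}.
So ◇□(¬p → ◇p) fails at the other 4 worlds.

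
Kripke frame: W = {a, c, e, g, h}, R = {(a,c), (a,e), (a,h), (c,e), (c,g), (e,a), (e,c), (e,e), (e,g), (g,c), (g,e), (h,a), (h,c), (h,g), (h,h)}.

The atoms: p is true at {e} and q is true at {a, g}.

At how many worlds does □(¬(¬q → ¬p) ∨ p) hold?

a: successors {c, e, h}; ¬(¬q → ¬p) ∨ p there: c:F, e:T, h:F. ✗
c: successors {e, g}; ¬(¬q → ¬p) ∨ p there: e:T, g:F. ✗
e: successors {a, c, e, g}; ¬(¬q → ¬p) ∨ p there: a:F, c:F, e:T, g:F. ✗
g: successors {c, e}; ¬(¬q → ¬p) ∨ p there: c:F, e:T. ✗
h: successors {a, c, g, h}; ¬(¬q → ¬p) ∨ p there: a:F, c:F, g:F, h:F. ✗
Satisfying worlds: ∅.

0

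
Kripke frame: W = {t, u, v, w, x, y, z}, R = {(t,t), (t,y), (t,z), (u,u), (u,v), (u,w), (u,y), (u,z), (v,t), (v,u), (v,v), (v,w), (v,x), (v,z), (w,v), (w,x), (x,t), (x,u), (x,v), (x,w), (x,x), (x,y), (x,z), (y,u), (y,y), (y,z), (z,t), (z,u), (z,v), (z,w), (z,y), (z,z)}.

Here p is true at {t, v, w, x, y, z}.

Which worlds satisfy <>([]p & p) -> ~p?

{u, w, y}

t: <>([]p & p) is T, ~p is F. ✗
u: <>([]p & p) is T, ~p is T. ✓
v: <>([]p & p) is T, ~p is F. ✗
w: <>([]p & p) is F, ~p is F. ✓
x: <>([]p & p) is T, ~p is F. ✗
y: <>([]p & p) is F, ~p is F. ✓
z: <>([]p & p) is T, ~p is F. ✗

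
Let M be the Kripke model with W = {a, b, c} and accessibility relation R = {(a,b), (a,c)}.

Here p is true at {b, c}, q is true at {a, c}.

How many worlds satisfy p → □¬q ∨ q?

3

a: p is F, □¬q ∨ q is T. ✓
b: p is T, □¬q ∨ q is T. ✓
c: p is T, □¬q ∨ q is T. ✓
Satisfying worlds: {a, b, c}.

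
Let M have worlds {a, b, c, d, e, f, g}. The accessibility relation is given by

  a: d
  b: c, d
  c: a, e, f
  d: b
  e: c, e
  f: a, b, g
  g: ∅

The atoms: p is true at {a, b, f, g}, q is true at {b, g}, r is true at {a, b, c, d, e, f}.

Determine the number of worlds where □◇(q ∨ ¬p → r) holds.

a: successors {d}; ◇(q ∨ ¬p → r) there: d:T. ✓
b: successors {c, d}; ◇(q ∨ ¬p → r) there: c:T, d:T. ✓
c: successors {a, e, f}; ◇(q ∨ ¬p → r) there: a:T, e:T, f:T. ✓
d: successors {b}; ◇(q ∨ ¬p → r) there: b:T. ✓
e: successors {c, e}; ◇(q ∨ ¬p → r) there: c:T, e:T. ✓
f: successors {a, b, g}; ◇(q ∨ ¬p → r) there: a:T, b:T, g:F. ✗
g: no successors, so □◇(q ∨ ¬p → r) holds vacuously. ✓
Satisfying worlds: {a, b, c, d, e, g}.

6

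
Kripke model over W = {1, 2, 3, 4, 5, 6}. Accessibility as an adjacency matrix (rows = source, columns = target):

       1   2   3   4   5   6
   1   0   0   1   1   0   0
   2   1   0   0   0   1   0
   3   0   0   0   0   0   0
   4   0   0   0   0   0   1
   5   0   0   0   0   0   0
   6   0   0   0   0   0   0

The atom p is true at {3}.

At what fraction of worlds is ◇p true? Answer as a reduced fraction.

1/6

1: successors {3, 4}; p there: 3:T, 4:F. ✓
2: successors {1, 5}; p there: 1:F, 5:F. ✗
3: no successors, so ◇p fails. ✗
4: successors {6}; p there: 6:F. ✗
5: no successors, so ◇p fails. ✗
6: no successors, so ◇p fails. ✗
That's 1 of 6 worlds, so 1/6.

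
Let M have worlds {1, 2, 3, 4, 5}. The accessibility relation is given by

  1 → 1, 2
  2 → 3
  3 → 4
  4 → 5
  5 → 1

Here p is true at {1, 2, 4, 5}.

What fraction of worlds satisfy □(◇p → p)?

4/5

1: successors {1, 2}; ◇p → p there: 1:T, 2:T. ✓
2: successors {3}; ◇p → p there: 3:F. ✗
3: successors {4}; ◇p → p there: 4:T. ✓
4: successors {5}; ◇p → p there: 5:T. ✓
5: successors {1}; ◇p → p there: 1:T. ✓
That's 4 of 5 worlds, so 4/5.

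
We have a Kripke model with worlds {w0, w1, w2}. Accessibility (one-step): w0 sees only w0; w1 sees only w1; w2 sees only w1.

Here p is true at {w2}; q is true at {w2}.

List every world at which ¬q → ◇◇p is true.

{w2}

w0: ¬q is T, ◇◇p is F. ✗
w1: ¬q is T, ◇◇p is F. ✗
w2: ¬q is F, ◇◇p is F. ✓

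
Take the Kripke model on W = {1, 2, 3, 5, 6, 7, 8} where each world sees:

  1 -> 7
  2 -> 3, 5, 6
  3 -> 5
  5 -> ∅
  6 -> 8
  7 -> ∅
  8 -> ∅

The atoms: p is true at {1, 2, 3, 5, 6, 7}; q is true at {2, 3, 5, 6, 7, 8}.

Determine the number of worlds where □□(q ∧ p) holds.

1: successors {7}; □(q ∧ p) there: 7:T. ✓
2: successors {3, 5, 6}; □(q ∧ p) there: 3:T, 5:T, 6:F. ✗
3: successors {5}; □(q ∧ p) there: 5:T. ✓
5: no successors, so □□(q ∧ p) holds vacuously. ✓
6: successors {8}; □(q ∧ p) there: 8:T. ✓
7: no successors, so □□(q ∧ p) holds vacuously. ✓
8: no successors, so □□(q ∧ p) holds vacuously. ✓
Satisfying worlds: {1, 3, 5, 6, 7, 8}.

6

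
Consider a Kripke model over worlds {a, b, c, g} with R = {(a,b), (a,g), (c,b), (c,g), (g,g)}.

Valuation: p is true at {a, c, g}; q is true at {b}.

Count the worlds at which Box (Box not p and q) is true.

a: successors {b, g}; Box not p and q there: b:T, g:F. ✗
b: no successors, so Box (Box not p and q) holds vacuously. ✓
c: successors {b, g}; Box not p and q there: b:T, g:F. ✗
g: successors {g}; Box not p and q there: g:F. ✗
Satisfying worlds: {b}.

1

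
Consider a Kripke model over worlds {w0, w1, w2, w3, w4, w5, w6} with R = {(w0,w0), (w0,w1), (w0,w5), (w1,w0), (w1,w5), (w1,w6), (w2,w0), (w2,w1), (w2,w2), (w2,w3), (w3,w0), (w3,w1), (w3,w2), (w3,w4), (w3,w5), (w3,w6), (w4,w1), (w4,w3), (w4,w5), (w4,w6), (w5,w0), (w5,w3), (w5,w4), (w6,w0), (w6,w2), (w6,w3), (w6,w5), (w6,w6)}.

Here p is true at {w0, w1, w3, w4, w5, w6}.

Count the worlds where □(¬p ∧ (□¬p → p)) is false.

7

w0: successors {w0, w1, w5}; ¬p ∧ (□¬p → p) there: w0:F, w1:F, w5:F. ✗
w1: successors {w0, w5, w6}; ¬p ∧ (□¬p → p) there: w0:F, w5:F, w6:F. ✗
w2: successors {w0, w1, w2, w3}; ¬p ∧ (□¬p → p) there: w0:F, w1:F, w2:T, w3:F. ✗
w3: successors {w0, w1, w2, w4, w5, w6}; ¬p ∧ (□¬p → p) there: w0:F, w1:F, w2:T, w4:F, w5:F, w6:F. ✗
w4: successors {w1, w3, w5, w6}; ¬p ∧ (□¬p → p) there: w1:F, w3:F, w5:F, w6:F. ✗
w5: successors {w0, w3, w4}; ¬p ∧ (□¬p → p) there: w0:F, w3:F, w4:F. ✗
w6: successors {w0, w2, w3, w5, w6}; ¬p ∧ (□¬p → p) there: w0:F, w2:T, w3:F, w5:F, w6:F. ✗
Satisfying worlds: ∅.
So □(¬p ∧ (□¬p → p)) fails at the other 7 worlds.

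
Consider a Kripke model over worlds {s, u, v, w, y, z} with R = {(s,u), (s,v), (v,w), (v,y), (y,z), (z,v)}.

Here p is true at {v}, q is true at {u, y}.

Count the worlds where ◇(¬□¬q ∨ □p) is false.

2

s: successors {u, v}; ¬□¬q ∨ □p there: u:T, v:T. ✓
u: no successors, so ◇(¬□¬q ∨ □p) fails. ✗
v: successors {w, y}; ¬□¬q ∨ □p there: w:T, y:F. ✓
w: no successors, so ◇(¬□¬q ∨ □p) fails. ✗
y: successors {z}; ¬□¬q ∨ □p there: z:T. ✓
z: successors {v}; ¬□¬q ∨ □p there: v:T. ✓
Satisfying worlds: {s, v, y, z}.
So ◇(¬□¬q ∨ □p) fails at the other 2 worlds.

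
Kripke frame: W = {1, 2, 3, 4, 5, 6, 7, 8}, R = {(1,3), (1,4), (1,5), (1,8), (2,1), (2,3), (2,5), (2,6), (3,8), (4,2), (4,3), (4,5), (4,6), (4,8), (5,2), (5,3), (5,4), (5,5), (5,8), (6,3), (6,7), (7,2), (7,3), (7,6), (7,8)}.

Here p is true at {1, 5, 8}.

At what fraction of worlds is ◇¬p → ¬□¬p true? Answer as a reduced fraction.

7/8

1: ◇¬p is T, ¬□¬p is T. ✓
2: ◇¬p is T, ¬□¬p is T. ✓
3: ◇¬p is F, ¬□¬p is T. ✓
4: ◇¬p is T, ¬□¬p is T. ✓
5: ◇¬p is T, ¬□¬p is T. ✓
6: ◇¬p is T, ¬□¬p is F. ✗
7: ◇¬p is T, ¬□¬p is T. ✓
8: ◇¬p is F, ¬□¬p is F. ✓
That's 7 of 8 worlds, so 7/8.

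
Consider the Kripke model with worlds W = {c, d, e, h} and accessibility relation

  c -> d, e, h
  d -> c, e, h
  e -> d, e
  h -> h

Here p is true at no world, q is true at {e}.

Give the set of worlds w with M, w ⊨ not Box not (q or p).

c: Box not (q or p) is F. ✓
d: Box not (q or p) is F. ✓
e: Box not (q or p) is F. ✓
h: Box not (q or p) is T. ✗

{c, d, e}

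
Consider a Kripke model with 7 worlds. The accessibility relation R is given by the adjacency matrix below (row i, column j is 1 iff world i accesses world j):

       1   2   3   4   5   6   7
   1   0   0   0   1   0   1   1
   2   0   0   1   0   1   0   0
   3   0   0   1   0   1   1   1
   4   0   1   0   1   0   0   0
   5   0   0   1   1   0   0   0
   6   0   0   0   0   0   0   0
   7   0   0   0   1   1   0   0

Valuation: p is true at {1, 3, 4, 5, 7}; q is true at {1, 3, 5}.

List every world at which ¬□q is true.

{1, 3, 4, 5, 7}

1: □q is F. ✓
2: □q is T. ✗
3: □q is F. ✓
4: □q is F. ✓
5: □q is F. ✓
6: □q is T. ✗
7: □q is F. ✓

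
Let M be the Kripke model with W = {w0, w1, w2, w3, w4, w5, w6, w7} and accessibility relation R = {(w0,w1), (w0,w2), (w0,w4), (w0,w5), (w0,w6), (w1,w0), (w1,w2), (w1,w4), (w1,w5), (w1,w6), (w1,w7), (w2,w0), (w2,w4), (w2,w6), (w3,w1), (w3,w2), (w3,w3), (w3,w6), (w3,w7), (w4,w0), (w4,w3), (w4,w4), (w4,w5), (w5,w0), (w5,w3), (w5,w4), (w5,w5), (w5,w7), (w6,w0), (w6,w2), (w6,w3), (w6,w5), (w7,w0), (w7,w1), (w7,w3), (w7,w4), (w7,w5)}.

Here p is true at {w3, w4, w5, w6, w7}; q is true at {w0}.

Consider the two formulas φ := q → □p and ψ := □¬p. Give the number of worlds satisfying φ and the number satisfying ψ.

7 and 0

For q → □p:
w0: q is T, □p is F. ✗
w1: q is F, □p is F. ✓
w2: q is F, □p is F. ✓
w3: q is F, □p is F. ✓
w4: q is F, □p is F. ✓
w5: q is F, □p is F. ✓
w6: q is F, □p is F. ✓
w7: q is F, □p is F. ✓
— 7 worlds.
For □¬p:
w0: successors {w1, w2, w4, w5, w6}; ¬p there: w1:T, w2:T, w4:F, w5:F, w6:F. ✗
w1: successors {w0, w2, w4, w5, w6, w7}; ¬p there: w0:T, w2:T, w4:F, w5:F, w6:F, w7:F. ✗
w2: successors {w0, w4, w6}; ¬p there: w0:T, w4:F, w6:F. ✗
w3: successors {w1, w2, w3, w6, w7}; ¬p there: w1:T, w2:T, w3:F, w6:F, w7:F. ✗
w4: successors {w0, w3, w4, w5}; ¬p there: w0:T, w3:F, w4:F, w5:F. ✗
w5: successors {w0, w3, w4, w5, w7}; ¬p there: w0:T, w3:F, w4:F, w5:F, w7:F. ✗
w6: successors {w0, w2, w3, w5}; ¬p there: w0:T, w2:T, w3:F, w5:F. ✗
w7: successors {w0, w1, w3, w4, w5}; ¬p there: w0:T, w1:T, w3:F, w4:F, w5:F. ✗
— 0 worlds.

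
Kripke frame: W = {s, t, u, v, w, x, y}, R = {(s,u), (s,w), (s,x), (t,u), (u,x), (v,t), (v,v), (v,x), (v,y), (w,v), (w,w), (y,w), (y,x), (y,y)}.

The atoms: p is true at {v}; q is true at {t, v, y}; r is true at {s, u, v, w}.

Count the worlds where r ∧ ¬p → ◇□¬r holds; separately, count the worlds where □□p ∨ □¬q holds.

6 and 4

For r ∧ ¬p → ◇□¬r:
s: r ∧ ¬p is T, ◇□¬r is T. ✓
t: r ∧ ¬p is F, ◇□¬r is T. ✓
u: r ∧ ¬p is T, ◇□¬r is T. ✓
v: r ∧ ¬p is F, ◇□¬r is T. ✓
w: r ∧ ¬p is T, ◇□¬r is F. ✗
x: r ∧ ¬p is F, ◇□¬r is F. ✓
y: r ∧ ¬p is F, ◇□¬r is T. ✓
— 6 worlds.
For □□p ∨ □¬q:
s: □□p is F, □¬q is T. ✓
t: □□p is F, □¬q is T. ✓
u: □□p is T, □¬q is T. ✓
v: □□p is F, □¬q is F. ✗
w: □□p is F, □¬q is F. ✗
x: □□p is T, □¬q is T. ✓
y: □□p is F, □¬q is F. ✗
— 4 worlds.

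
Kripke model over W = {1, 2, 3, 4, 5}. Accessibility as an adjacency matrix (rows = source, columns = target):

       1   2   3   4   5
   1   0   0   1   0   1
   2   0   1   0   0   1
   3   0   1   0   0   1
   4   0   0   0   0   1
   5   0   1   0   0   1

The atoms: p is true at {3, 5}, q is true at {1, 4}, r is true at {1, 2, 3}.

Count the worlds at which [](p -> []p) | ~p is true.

1: [](p -> []p) is F, ~p is T. ✓
2: [](p -> []p) is F, ~p is T. ✓
3: [](p -> []p) is F, ~p is F. ✗
4: [](p -> []p) is F, ~p is T. ✓
5: [](p -> []p) is F, ~p is F. ✗
Satisfying worlds: {1, 2, 4}.

3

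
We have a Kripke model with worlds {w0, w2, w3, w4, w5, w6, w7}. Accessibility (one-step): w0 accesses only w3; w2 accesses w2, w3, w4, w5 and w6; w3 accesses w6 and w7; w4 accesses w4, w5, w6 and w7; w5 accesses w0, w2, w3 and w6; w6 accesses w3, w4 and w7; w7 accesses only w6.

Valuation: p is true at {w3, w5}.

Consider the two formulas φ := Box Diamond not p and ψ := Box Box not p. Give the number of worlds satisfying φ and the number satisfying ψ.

For Box Diamond not p:
w0: successors {w3}; Diamond not p there: w3:T. ✓
w2: successors {w2, w3, w4, w5, w6}; Diamond not p there: w2:T, w3:T, w4:T, w5:T, w6:T. ✓
w3: successors {w6, w7}; Diamond not p there: w6:T, w7:T. ✓
w4: successors {w4, w5, w6, w7}; Diamond not p there: w4:T, w5:T, w6:T, w7:T. ✓
w5: successors {w0, w2, w3, w6}; Diamond not p there: w0:F, w2:T, w3:T, w6:T. ✗
w6: successors {w3, w4, w7}; Diamond not p there: w3:T, w4:T, w7:T. ✓
w7: successors {w6}; Diamond not p there: w6:T. ✓
— 6 worlds.
For Box Box not p:
w0: successors {w3}; Box not p there: w3:T. ✓
w2: successors {w2, w3, w4, w5, w6}; Box not p there: w2:F, w3:T, w4:F, w5:F, w6:F. ✗
w3: successors {w6, w7}; Box not p there: w6:F, w7:T. ✗
w4: successors {w4, w5, w6, w7}; Box not p there: w4:F, w5:F, w6:F, w7:T. ✗
w5: successors {w0, w2, w3, w6}; Box not p there: w0:F, w2:F, w3:T, w6:F. ✗
w6: successors {w3, w4, w7}; Box not p there: w3:T, w4:F, w7:T. ✗
w7: successors {w6}; Box not p there: w6:F. ✗
— 1 world.

6 and 1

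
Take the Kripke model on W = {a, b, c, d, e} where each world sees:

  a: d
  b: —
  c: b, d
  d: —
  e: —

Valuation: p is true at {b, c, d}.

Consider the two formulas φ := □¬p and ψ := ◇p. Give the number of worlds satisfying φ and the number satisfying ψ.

For □¬p:
a: successors {d}; ¬p there: d:F. ✗
b: no successors, so □¬p holds vacuously. ✓
c: successors {b, d}; ¬p there: b:F, d:F. ✗
d: no successors, so □¬p holds vacuously. ✓
e: no successors, so □¬p holds vacuously. ✓
— 3 worlds.
For ◇p:
a: successors {d}; p there: d:T. ✓
b: no successors, so ◇p fails. ✗
c: successors {b, d}; p there: b:T, d:T. ✓
d: no successors, so ◇p fails. ✗
e: no successors, so ◇p fails. ✗
— 2 worlds.

3 and 2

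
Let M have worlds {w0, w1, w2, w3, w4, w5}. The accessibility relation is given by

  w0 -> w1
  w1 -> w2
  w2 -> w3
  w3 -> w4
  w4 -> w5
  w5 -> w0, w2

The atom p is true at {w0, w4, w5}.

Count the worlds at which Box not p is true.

w0: successors {w1}; not p there: w1:T. ✓
w1: successors {w2}; not p there: w2:T. ✓
w2: successors {w3}; not p there: w3:T. ✓
w3: successors {w4}; not p there: w4:F. ✗
w4: successors {w5}; not p there: w5:F. ✗
w5: successors {w0, w2}; not p there: w0:F, w2:T. ✗
Satisfying worlds: {w0, w1, w2}.

3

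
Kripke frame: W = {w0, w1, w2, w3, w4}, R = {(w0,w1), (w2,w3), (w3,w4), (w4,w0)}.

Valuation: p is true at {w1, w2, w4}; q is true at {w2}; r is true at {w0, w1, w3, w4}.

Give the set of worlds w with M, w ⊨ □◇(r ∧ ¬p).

w0: successors {w1}; ◇(r ∧ ¬p) there: w1:F. ✗
w1: no successors, so □◇(r ∧ ¬p) holds vacuously. ✓
w2: successors {w3}; ◇(r ∧ ¬p) there: w3:F. ✗
w3: successors {w4}; ◇(r ∧ ¬p) there: w4:T. ✓
w4: successors {w0}; ◇(r ∧ ¬p) there: w0:F. ✗

{w1, w3}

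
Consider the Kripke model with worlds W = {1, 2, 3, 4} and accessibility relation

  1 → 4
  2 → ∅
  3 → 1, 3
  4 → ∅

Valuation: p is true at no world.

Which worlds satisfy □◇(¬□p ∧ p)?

{2, 4}

1: successors {4}; ◇(¬□p ∧ p) there: 4:F. ✗
2: no successors, so □◇(¬□p ∧ p) holds vacuously. ✓
3: successors {1, 3}; ◇(¬□p ∧ p) there: 1:F, 3:F. ✗
4: no successors, so □◇(¬□p ∧ p) holds vacuously. ✓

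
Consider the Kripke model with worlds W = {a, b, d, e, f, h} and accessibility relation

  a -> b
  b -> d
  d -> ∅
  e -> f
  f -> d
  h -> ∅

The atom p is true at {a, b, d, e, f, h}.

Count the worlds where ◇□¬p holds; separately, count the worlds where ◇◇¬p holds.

2 and 0

For ◇□¬p:
a: successors {b}; □¬p there: b:F. ✗
b: successors {d}; □¬p there: d:T. ✓
d: no successors, so ◇□¬p fails. ✗
e: successors {f}; □¬p there: f:F. ✗
f: successors {d}; □¬p there: d:T. ✓
h: no successors, so ◇□¬p fails. ✗
— 2 worlds.
For ◇◇¬p:
a: successors {b}; ◇¬p there: b:F. ✗
b: successors {d}; ◇¬p there: d:F. ✗
d: no successors, so ◇◇¬p fails. ✗
e: successors {f}; ◇¬p there: f:F. ✗
f: successors {d}; ◇¬p there: d:F. ✗
h: no successors, so ◇◇¬p fails. ✗
— 0 worlds.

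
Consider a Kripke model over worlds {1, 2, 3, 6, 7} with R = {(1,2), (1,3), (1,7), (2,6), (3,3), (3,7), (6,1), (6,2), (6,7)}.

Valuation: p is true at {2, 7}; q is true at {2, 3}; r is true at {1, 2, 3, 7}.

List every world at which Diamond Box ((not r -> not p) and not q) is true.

1: successors {2, 3, 7}; Box ((not r -> not p) and not q) there: 2:T, 3:F, 7:T. ✓
2: successors {6}; Box ((not r -> not p) and not q) there: 6:F. ✗
3: successors {3, 7}; Box ((not r -> not p) and not q) there: 3:F, 7:T. ✓
6: successors {1, 2, 7}; Box ((not r -> not p) and not q) there: 1:F, 2:T, 7:T. ✓
7: no successors, so Diamond Box ((not r -> not p) and not q) fails. ✗

{1, 3, 6}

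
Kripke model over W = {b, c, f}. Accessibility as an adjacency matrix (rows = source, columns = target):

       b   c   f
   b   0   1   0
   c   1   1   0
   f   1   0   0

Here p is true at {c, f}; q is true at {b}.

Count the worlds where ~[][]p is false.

b: [][]p is F. ✓
c: [][]p is F. ✓
f: [][]p is T. ✗
Satisfying worlds: {b, c}.
So ~[][]p fails at the other 1 world.

1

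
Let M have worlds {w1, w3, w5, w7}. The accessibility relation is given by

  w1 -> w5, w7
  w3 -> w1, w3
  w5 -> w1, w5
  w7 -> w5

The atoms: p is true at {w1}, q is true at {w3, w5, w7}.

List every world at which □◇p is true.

w1: successors {w5, w7}; ◇p there: w5:T, w7:F. ✗
w3: successors {w1, w3}; ◇p there: w1:F, w3:T. ✗
w5: successors {w1, w5}; ◇p there: w1:F, w5:T. ✗
w7: successors {w5}; ◇p there: w5:T. ✓

{w7}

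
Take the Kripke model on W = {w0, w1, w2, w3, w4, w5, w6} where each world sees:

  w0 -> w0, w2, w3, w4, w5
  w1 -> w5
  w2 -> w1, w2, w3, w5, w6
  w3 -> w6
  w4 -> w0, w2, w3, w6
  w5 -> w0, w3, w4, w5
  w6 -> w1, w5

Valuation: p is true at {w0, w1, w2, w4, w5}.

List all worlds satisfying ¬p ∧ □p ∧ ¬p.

w0: ¬p is F, □p ∧ ¬p is F. ✗
w1: ¬p is F, □p ∧ ¬p is F. ✗
w2: ¬p is F, □p ∧ ¬p is F. ✗
w3: ¬p is T, □p ∧ ¬p is F. ✗
w4: ¬p is F, □p ∧ ¬p is F. ✗
w5: ¬p is F, □p ∧ ¬p is F. ✗
w6: ¬p is T, □p ∧ ¬p is T. ✓

{w6}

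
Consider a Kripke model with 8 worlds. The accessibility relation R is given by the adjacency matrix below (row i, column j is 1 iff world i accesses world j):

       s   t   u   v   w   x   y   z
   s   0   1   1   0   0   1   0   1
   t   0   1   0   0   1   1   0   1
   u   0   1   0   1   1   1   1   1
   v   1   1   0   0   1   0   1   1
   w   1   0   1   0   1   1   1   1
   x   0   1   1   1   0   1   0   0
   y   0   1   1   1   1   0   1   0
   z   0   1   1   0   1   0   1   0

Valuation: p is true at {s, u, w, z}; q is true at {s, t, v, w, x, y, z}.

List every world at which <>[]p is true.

s: successors {t, u, x, z}; []p there: t:F, u:F, x:F, z:F. ✗
t: successors {t, w, x, z}; []p there: t:F, w:F, x:F, z:F. ✗
u: successors {t, v, w, x, y, z}; []p there: t:F, v:F, w:F, x:F, y:F, z:F. ✗
v: successors {s, t, w, y, z}; []p there: s:F, t:F, w:F, y:F, z:F. ✗
w: successors {s, u, w, x, y, z}; []p there: s:F, u:F, w:F, x:F, y:F, z:F. ✗
x: successors {t, u, v, x}; []p there: t:F, u:F, v:F, x:F. ✗
y: successors {t, u, v, w, y}; []p there: t:F, u:F, v:F, w:F, y:F. ✗
z: successors {t, u, w, y}; []p there: t:F, u:F, w:F, y:F. ✗

∅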